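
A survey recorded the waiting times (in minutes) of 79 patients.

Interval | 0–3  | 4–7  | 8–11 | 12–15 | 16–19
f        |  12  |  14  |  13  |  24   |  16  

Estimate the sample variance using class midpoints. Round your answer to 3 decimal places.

29.928

Midpoints: 1.5, 5.5, 9.5, 13.5, 17.5
n = 79, Σfm = 822.5, mean = 10.4114
Σfm² = 10897.75
Σf(m − x̄)² = Σfm² − (Σfm)²/n = 10897.75 − 822.5²/79 = 2334.3797
Sample variance = 2334.3797 / 78 = 29.9279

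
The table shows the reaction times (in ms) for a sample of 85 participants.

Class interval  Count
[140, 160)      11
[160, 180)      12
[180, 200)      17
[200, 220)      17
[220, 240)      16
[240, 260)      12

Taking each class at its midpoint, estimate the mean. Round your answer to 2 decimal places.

202.00

Midpoints: 150, 170, 190, 210, 230, 250
Σfm = 11×150 + 12×170 + 17×190 + 17×210 + 16×230 + 12×250 = 17170
n = Σf = 85
Mean = 17170 / 85 = 202.0000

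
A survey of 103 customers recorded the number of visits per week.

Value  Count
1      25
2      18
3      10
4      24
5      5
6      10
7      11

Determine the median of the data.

Cumulative frequencies: 25, 43, 53, 77, 82, 92, 103
n = 103, so the median is the value in position (n+1)/2 = 52.
Position 52 falls at value 3.

3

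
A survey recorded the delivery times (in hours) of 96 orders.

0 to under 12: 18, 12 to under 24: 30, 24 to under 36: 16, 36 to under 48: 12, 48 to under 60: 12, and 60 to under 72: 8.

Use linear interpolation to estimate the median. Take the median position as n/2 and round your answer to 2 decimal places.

24.00

Cumulative frequencies: 18, 48, 64, 76, 88, 96
n = 96; position = n/2 = 48.
This falls in the class 12 to under 24: L = 12, F = 18, f = 30, h = 12.
Median ≈ 12 + ((48 − 18) / 30) × 12 = 24.0000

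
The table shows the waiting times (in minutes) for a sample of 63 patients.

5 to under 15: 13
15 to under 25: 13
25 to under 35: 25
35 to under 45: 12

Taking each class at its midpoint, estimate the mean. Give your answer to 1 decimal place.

Midpoints: 10, 20, 30, 40
Σfm = 13×10 + 13×20 + 25×30 + 12×40 = 1620
n = Σf = 63
Mean = 1620 / 63 = 25.7143

25.7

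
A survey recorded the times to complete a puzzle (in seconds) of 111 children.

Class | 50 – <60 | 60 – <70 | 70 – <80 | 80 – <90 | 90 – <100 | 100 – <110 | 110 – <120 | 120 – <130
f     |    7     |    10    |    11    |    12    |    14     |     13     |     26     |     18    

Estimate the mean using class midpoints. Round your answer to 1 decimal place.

97.4

Midpoints: 55, 65, 75, 85, 95, 105, 115, 125
Σfm = 7×55 + 10×65 + 11×75 + 12×85 + 14×95 + 13×105 + 26×115 + 18×125 = 10815
n = Σf = 111
Mean = 10815 / 111 = 97.4324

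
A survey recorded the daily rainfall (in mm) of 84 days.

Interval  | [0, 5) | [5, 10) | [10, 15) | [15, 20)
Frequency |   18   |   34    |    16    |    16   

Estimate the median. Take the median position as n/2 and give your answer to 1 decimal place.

Cumulative frequencies: 18, 52, 68, 84
n = 84; position = n/2 = 42.
This falls in the class [5, 10): L = 5, F = 18, f = 34, h = 5.
Median ≈ 5 + ((42 − 18) / 34) × 5 = 8.5294

8.5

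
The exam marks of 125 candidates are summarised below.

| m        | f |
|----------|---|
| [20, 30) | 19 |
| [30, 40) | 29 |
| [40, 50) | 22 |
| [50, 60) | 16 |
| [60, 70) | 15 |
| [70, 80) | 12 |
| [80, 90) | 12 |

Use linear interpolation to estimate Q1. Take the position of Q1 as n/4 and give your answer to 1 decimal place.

Cumulative frequencies: 19, 48, 70, 86, 101, 113, 125
n = 125; position = n/4 = 31.25.
This falls in the class [30, 40): L = 30, F = 19, f = 29, h = 10.
Lower quartile ≈ 30 + ((31.25 − 19) / 29) × 10 = 34.2241

34.2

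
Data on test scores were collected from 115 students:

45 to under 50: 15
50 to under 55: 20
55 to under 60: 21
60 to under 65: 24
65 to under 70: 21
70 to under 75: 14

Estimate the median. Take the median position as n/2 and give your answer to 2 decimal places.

60.31

Cumulative frequencies: 15, 35, 56, 80, 101, 115
n = 115; position = n/2 = 57.5.
This falls in the class 60 to under 65: L = 60, F = 56, f = 24, h = 5.
Median ≈ 60 + ((57.5 − 56) / 24) × 5 = 60.3125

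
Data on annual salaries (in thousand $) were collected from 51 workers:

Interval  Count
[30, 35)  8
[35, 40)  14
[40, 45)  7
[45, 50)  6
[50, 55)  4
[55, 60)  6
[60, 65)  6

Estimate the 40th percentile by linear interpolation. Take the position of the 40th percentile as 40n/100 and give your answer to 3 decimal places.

39.429

Cumulative frequencies: 8, 22, 29, 35, 39, 45, 51
n = 51; position = 40n/100 = 20.4.
This falls in the class [35, 40): L = 35, F = 8, f = 14, h = 5.
40th percentile ≈ 35 + ((20.4 − 8) / 14) × 5 = 39.4286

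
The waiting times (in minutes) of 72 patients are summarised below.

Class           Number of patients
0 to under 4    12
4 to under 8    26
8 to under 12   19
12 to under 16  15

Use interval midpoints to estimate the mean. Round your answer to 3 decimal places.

Midpoints: 2, 6, 10, 14
Σfm = 12×2 + 26×6 + 19×10 + 15×14 = 580
n = Σf = 72
Mean = 580 / 72 = 8.0556

8.056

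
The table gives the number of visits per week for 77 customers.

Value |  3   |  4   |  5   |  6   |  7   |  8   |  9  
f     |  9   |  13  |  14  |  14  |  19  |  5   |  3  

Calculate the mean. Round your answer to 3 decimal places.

Values: 3, 4, 5, 6, 7, 8, 9
Σfx = 9×3 + 13×4 + 14×5 + 14×6 + 19×7 + 5×8 + 3×9 = 433
n = Σf = 77
Mean = 433 / 77 = 5.6234

5.623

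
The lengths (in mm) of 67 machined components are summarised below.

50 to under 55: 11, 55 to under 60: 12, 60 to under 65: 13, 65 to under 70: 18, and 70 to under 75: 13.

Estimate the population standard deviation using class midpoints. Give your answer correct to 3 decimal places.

6.816

Midpoints: 52.5, 57.5, 62.5, 67.5, 72.5
n = 67, Σfm = 4237.5, mean = 63.2463
Σfm² = 271118.75
Σf(m − x̄)² = Σfm² − (Σfm)²/n = 271118.75 − 4237.5²/67 = 3112.6866
Population variance = 3112.6866 / 67 = 46.4580
Standard deviation = √46.4580 = 6.8160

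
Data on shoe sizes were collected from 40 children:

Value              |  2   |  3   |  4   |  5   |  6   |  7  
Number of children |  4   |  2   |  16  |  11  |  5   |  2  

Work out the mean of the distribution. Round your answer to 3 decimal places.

4.425

Values: 2, 3, 4, 5, 6, 7
Σfx = 4×2 + 2×3 + 16×4 + 11×5 + 5×6 + 2×7 = 177
n = Σf = 40
Mean = 177 / 40 = 4.4250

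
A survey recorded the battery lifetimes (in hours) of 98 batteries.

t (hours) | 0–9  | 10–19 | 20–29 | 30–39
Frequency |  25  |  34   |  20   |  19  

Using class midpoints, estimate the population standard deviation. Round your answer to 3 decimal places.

10.589

Midpoints: 4.5, 14.5, 24.5, 34.5
n = 98, Σfm = 1751, mean = 17.8673
Σfm² = 42274.5
Σf(m − x̄)² = Σfm² − (Σfm)²/n = 42274.5 − 1751²/98 = 10988.7755
Population variance = 10988.7755 / 98 = 112.1304
Standard deviation = √112.1304 = 10.5892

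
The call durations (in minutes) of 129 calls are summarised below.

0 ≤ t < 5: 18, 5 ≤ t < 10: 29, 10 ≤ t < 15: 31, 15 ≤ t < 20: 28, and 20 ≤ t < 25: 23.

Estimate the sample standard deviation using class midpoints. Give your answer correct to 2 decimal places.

6.56

Midpoints: 2.5, 7.5, 12.5, 17.5, 22.5
n = 129, Σfm = 1657.5, mean = 12.8488
Σfm² = 26806.25
Σf(m − x̄)² = Σfm² − (Σfm)²/n = 26806.25 − 1657.5²/129 = 5509.3023
Sample variance = 5509.3023 / 128 = 43.0414
Standard deviation = √43.0414 = 6.5606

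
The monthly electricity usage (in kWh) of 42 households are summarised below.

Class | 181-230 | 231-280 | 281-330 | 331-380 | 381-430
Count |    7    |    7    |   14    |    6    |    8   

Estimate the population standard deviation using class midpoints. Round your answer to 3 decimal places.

Midpoints: 205.5, 255.5, 305.5, 355.5, 405.5
n = 42, Σfm = 12881, mean = 306.6905
Σfm² = 4132920.5
Σf(m − x̄)² = Σfm² − (Σfm)²/n = 4132920.5 − 12881²/42 = 182440.4762
Population variance = 182440.4762 / 42 = 4343.8209
Standard deviation = √4343.8209 = 65.9077

65.908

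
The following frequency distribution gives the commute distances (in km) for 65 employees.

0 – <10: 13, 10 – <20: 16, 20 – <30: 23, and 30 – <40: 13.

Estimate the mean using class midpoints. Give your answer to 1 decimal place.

20.5

Midpoints: 5, 15, 25, 35
Σfm = 13×5 + 16×15 + 23×25 + 13×35 = 1335
n = Σf = 65
Mean = 1335 / 65 = 20.5385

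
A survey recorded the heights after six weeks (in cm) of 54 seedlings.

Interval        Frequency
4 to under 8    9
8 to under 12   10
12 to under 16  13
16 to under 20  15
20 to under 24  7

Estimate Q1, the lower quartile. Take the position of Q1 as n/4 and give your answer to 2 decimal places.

9.80

Cumulative frequencies: 9, 19, 32, 47, 54
n = 54; position = n/4 = 13.5.
This falls in the class 8 to under 12: L = 8, F = 9, f = 10, h = 4.
Lower quartile ≈ 8 + ((13.5 − 9) / 10) × 4 = 9.8000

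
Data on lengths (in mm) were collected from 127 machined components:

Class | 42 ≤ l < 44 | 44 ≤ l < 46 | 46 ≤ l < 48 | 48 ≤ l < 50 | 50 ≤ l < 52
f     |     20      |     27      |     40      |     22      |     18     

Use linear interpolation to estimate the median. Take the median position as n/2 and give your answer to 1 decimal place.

Cumulative frequencies: 20, 47, 87, 109, 127
n = 127; position = n/2 = 63.5.
This falls in the class 46 ≤ l < 48: L = 46, F = 47, f = 40, h = 2.
Median ≈ 46 + ((63.5 − 47) / 40) × 2 = 46.8250

46.8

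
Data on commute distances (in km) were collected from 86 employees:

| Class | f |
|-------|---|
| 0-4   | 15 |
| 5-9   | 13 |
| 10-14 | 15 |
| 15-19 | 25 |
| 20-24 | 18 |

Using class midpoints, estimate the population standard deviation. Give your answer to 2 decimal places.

6.95

Midpoints: 2, 7, 12, 17, 22
n = 86, Σfm = 1122, mean = 13.0465
Σfm² = 18794
Σf(m − x̄)² = Σfm² − (Σfm)²/n = 18794 − 1122²/86 = 4155.8140
Population variance = 4155.8140 / 86 = 48.3234
Standard deviation = √48.3234 = 6.9515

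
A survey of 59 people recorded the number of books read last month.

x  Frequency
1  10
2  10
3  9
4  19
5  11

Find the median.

Cumulative frequencies: 10, 20, 29, 48, 59
n = 59, so the median is the value in position (n+1)/2 = 30.
Position 30 falls at value 4.

4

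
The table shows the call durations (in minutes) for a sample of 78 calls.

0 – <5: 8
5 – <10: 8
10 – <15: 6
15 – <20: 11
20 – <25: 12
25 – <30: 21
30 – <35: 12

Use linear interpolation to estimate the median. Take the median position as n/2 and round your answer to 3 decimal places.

22.500

Cumulative frequencies: 8, 16, 22, 33, 45, 66, 78
n = 78; position = n/2 = 39.
This falls in the class 20 – <25: L = 20, F = 33, f = 12, h = 5.
Median ≈ 20 + ((39 − 33) / 12) × 5 = 22.5000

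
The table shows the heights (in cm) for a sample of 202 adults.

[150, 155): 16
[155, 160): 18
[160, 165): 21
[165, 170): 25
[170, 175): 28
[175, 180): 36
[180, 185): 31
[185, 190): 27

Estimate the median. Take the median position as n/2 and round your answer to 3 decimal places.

173.750

Cumulative frequencies: 16, 34, 55, 80, 108, 144, 175, 202
n = 202; position = n/2 = 101.
This falls in the class [170, 175): L = 170, F = 80, f = 28, h = 5.
Median ≈ 170 + ((101 − 80) / 28) × 5 = 173.7500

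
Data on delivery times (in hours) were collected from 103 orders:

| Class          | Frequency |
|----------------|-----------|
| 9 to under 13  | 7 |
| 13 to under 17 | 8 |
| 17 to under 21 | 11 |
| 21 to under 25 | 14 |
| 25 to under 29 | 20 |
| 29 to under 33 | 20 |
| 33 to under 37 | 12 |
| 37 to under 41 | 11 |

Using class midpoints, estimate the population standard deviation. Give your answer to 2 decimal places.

7.96

Midpoints: 11, 15, 19, 23, 27, 31, 35, 39
n = 103, Σfm = 2737, mean = 26.5728
Σfm² = 79255
Σf(m − x̄)² = Σfm² − (Σfm)²/n = 79255 − 2737²/103 = 6525.2039
Population variance = 6525.2039 / 103 = 63.3515
Standard deviation = √63.3515 = 7.9594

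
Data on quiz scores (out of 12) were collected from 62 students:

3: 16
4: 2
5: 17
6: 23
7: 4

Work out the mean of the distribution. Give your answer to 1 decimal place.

5.0

Values: 3, 4, 5, 6, 7
Σfx = 16×3 + 2×4 + 17×5 + 23×6 + 4×7 = 307
n = Σf = 62
Mean = 307 / 62 = 4.9516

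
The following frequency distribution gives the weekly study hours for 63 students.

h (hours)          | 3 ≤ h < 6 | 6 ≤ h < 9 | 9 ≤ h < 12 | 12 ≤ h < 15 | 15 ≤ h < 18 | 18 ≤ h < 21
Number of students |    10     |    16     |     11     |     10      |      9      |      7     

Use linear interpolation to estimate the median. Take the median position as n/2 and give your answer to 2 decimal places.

Cumulative frequencies: 10, 26, 37, 47, 56, 63
n = 63; position = n/2 = 31.5.
This falls in the class 9 ≤ h < 12: L = 9, F = 26, f = 11, h = 3.
Median ≈ 9 + ((31.5 − 26) / 11) × 3 = 10.5000

10.50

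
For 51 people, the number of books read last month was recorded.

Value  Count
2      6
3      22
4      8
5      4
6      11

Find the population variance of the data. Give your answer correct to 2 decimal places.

1.82

Values: 2, 3, 4, 5, 6
n = 51, Σfx = 196, mean = 3.8431
Σfx² = 846
Σf(x − x̄)² = Σfx² − (Σfx)²/n = 846 − 196²/51 = 92.7451
Population variance = 92.7451 / 51 = 1.8185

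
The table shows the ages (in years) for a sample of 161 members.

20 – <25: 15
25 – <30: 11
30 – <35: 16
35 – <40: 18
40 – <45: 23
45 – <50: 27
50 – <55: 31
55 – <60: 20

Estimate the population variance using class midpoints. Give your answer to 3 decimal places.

Midpoints: 22.5, 27.5, 32.5, 37.5, 42.5, 47.5, 52.5, 57.5
n = 161, Σfm = 6872.5, mean = 42.6863
Σfm² = 312156.25
Σf(m − x̄)² = Σfm² − (Σfm)²/n = 312156.25 − 6872.5²/161 = 18794.4099
Population variance = 18794.4099 / 161 = 116.7355

116.735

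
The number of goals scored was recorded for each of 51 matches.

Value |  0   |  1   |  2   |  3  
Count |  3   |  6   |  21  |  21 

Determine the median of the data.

Cumulative frequencies: 3, 9, 30, 51
n = 51, so the median is the value in position (n+1)/2 = 26.
Position 26 falls at value 2.

2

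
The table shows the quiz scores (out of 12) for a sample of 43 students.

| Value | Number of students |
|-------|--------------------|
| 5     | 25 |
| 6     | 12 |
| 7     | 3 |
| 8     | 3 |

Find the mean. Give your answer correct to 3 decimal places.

5.628

Values: 5, 6, 7, 8
Σfx = 25×5 + 12×6 + 3×7 + 3×8 = 242
n = Σf = 43
Mean = 242 / 43 = 5.6279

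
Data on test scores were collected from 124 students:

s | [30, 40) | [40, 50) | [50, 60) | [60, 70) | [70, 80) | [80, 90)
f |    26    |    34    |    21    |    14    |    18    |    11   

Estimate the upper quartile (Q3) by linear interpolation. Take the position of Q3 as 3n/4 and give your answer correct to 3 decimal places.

Cumulative frequencies: 26, 60, 81, 95, 113, 124
n = 124; position = 3n/4 = 93.
This falls in the class [60, 70): L = 60, F = 81, f = 14, h = 10.
Upper quartile ≈ 60 + ((93 − 81) / 14) × 10 = 68.5714

68.571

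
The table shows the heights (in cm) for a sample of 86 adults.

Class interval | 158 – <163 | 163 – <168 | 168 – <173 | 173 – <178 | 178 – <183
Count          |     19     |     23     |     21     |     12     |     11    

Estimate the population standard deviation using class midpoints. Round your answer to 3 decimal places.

6.526

Midpoints: 160.5, 165.5, 170.5, 175.5, 180.5
n = 86, Σfm = 14528, mean = 168.9302
Σfm² = 2457881.5
Σf(m − x̄)² = Σfm² − (Σfm)²/n = 2457881.5 − 14528²/86 = 3663.0814
Population variance = 3663.0814 / 86 = 42.5940
Standard deviation = √42.5940 = 6.5264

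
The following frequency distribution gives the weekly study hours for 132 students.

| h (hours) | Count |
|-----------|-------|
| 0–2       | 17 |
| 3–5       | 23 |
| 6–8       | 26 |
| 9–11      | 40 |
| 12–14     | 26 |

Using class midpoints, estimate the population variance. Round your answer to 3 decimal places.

Midpoints: 1, 4, 7, 10, 13
n = 132, Σfm = 1029, mean = 7.7955
Σfm² = 10053
Σf(m − x̄)² = Σfm² − (Σfm)²/n = 10053 − 1029²/132 = 2031.4773
Population variance = 2031.4773 / 132 = 15.3900

15.390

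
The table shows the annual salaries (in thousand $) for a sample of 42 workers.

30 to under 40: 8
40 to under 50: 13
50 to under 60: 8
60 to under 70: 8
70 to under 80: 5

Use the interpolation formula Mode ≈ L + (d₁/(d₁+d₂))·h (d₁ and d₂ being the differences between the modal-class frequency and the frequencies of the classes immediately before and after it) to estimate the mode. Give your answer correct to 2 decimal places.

Modal class: 40 to under 50 (highest frequency 13).
d₁ = 13 − 8 = 5, d₂ = 13 − 8 = 5
Mode ≈ 40 + (5/(5+5)) × 10 = 40 + 5.0000 = 45.0000

45.00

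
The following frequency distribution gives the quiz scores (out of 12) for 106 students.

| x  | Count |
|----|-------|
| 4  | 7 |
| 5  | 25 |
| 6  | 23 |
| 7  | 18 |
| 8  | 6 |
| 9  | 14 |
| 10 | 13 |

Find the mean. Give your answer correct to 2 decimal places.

Values: 4, 5, 6, 7, 8, 9, 10
Σfx = 7×4 + 25×5 + 23×6 + 18×7 + 6×8 + 14×9 + 13×10 = 721
n = Σf = 106
Mean = 721 / 106 = 6.8019

6.80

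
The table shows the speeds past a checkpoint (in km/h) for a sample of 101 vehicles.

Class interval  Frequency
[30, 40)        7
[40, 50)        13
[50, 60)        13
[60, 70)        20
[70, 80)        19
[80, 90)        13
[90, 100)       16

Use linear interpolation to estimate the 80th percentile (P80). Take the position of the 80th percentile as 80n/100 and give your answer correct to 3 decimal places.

Cumulative frequencies: 7, 20, 33, 53, 72, 85, 101
n = 101; position = 80n/100 = 80.8.
This falls in the class [80, 90): L = 80, F = 72, f = 13, h = 10.
80th percentile ≈ 80 + ((80.8 − 72) / 13) × 10 = 86.7692

86.769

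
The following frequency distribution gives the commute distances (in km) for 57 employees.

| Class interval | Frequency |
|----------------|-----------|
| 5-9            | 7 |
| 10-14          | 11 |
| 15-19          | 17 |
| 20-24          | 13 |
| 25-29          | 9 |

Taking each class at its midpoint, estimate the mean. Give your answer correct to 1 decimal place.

Midpoints: 7, 12, 17, 22, 27
Σfm = 7×7 + 11×12 + 17×17 + 13×22 + 9×27 = 999
n = Σf = 57
Mean = 999 / 57 = 17.5263

17.5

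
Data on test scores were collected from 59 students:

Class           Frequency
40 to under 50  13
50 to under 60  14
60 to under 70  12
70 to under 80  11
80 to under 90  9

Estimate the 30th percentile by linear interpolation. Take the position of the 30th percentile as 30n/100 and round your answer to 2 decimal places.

53.36

Cumulative frequencies: 13, 27, 39, 50, 59
n = 59; position = 30n/100 = 17.7.
This falls in the class 50 to under 60: L = 50, F = 13, f = 14, h = 10.
30th percentile ≈ 50 + ((17.7 − 13) / 14) × 10 = 53.3571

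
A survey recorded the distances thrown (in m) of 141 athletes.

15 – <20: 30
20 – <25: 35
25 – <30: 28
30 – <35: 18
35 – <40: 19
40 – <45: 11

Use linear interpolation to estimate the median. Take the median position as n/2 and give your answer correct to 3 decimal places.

25.982

Cumulative frequencies: 30, 65, 93, 111, 130, 141
n = 141; position = n/2 = 70.5.
This falls in the class 25 – <30: L = 25, F = 65, f = 28, h = 5.
Median ≈ 25 + ((70.5 − 65) / 28) × 5 = 25.9821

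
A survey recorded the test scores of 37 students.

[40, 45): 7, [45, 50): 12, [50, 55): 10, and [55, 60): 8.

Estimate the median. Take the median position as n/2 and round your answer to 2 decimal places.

49.79

Cumulative frequencies: 7, 19, 29, 37
n = 37; position = n/2 = 18.5.
This falls in the class [45, 50): L = 45, F = 7, f = 12, h = 5.
Median ≈ 45 + ((18.5 − 7) / 12) × 5 = 49.7917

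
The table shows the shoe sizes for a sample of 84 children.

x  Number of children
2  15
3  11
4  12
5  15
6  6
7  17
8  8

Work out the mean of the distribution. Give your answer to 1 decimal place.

4.8

Values: 2, 3, 4, 5, 6, 7, 8
Σfx = 15×2 + 11×3 + 12×4 + 15×5 + 6×6 + 17×7 + 8×8 = 405
n = Σf = 84
Mean = 405 / 84 = 4.8214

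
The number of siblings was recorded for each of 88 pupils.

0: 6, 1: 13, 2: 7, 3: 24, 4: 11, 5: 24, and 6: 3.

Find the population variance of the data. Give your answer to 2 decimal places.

2.77

Values: 0, 1, 2, 3, 4, 5, 6
n = 88, Σfx = 281, mean = 3.1932
Σfx² = 1141
Σf(x − x̄)² = Σfx² − (Σfx)²/n = 1141 − 281²/88 = 243.7159
Population variance = 243.7159 / 88 = 2.7695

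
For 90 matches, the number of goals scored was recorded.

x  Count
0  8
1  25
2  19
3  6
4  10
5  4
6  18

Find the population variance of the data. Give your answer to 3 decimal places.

Values: 0, 1, 2, 3, 4, 5, 6
n = 90, Σfx = 249, mean = 2.7667
Σfx² = 1063
Σf(x − x̄)² = Σfx² − (Σfx)²/n = 1063 − 249²/90 = 374.1000
Population variance = 374.1000 / 90 = 4.1567

4.157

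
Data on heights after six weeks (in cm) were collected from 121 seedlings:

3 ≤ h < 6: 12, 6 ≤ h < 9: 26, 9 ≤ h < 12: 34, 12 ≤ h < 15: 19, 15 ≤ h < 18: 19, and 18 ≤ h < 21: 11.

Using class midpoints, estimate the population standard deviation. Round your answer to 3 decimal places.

4.353

Midpoints: 4.5, 7.5, 10.5, 13.5, 16.5, 19.5
n = 121, Σfm = 1390.5, mean = 11.4917
Σfm² = 18272.25
Σf(m − x̄)² = Σfm² − (Σfm)²/n = 18272.25 − 1390.5²/121 = 2292.9917
Population variance = 2292.9917 / 121 = 18.9503
Standard deviation = √18.9503 = 4.3532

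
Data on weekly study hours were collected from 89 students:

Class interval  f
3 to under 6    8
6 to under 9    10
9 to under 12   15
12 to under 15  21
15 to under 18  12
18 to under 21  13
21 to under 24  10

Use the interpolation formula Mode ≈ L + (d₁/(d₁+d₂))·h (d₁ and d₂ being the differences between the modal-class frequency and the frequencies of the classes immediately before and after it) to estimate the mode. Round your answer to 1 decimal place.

13.2

Modal class: 12 to under 15 (highest frequency 21).
d₁ = 21 − 15 = 6, d₂ = 21 − 12 = 9
Mode ≈ 12 + (6/(6+9)) × 3 = 12 + 1.2000 = 13.2000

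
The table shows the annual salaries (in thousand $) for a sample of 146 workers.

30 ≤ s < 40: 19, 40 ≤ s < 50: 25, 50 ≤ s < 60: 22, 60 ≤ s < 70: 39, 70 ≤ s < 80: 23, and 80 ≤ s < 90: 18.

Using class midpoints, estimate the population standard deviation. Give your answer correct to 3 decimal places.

15.581

Midpoints: 35, 45, 55, 65, 75, 85
n = 146, Σfm = 8790, mean = 60.2055
Σfm² = 564650
Σf(m − x̄)² = Σfm² − (Σfm)²/n = 564650 − 8790²/146 = 35443.8356
Population variance = 35443.8356 / 146 = 242.7660
Standard deviation = √242.7660 = 15.5809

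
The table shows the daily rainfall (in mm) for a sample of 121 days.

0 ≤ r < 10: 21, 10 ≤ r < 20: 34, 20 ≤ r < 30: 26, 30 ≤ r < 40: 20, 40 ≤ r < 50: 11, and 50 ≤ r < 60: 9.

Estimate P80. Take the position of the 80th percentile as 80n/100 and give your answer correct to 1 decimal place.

Cumulative frequencies: 21, 55, 81, 101, 112, 121
n = 121; position = 80n/100 = 96.8.
This falls in the class 30 ≤ r < 40: L = 30, F = 81, f = 20, h = 10.
80th percentile ≈ 30 + ((96.8 − 81) / 20) × 10 = 37.9000

37.9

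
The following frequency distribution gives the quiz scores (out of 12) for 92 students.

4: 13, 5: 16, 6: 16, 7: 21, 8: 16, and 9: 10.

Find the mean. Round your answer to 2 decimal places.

6.45

Values: 4, 5, 6, 7, 8, 9
Σfx = 13×4 + 16×5 + 16×6 + 21×7 + 16×8 + 10×9 = 593
n = Σf = 92
Mean = 593 / 92 = 6.4457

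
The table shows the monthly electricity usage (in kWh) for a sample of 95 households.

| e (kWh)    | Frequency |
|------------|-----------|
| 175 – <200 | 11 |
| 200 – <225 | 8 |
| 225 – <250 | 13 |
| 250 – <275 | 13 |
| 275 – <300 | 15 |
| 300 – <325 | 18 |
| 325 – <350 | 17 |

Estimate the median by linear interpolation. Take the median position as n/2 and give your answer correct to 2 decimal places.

Cumulative frequencies: 11, 19, 32, 45, 60, 78, 95
n = 95; position = n/2 = 47.5.
This falls in the class 275 – <300: L = 275, F = 45, f = 15, h = 25.
Median ≈ 275 + ((47.5 − 45) / 15) × 25 = 279.1667

279.17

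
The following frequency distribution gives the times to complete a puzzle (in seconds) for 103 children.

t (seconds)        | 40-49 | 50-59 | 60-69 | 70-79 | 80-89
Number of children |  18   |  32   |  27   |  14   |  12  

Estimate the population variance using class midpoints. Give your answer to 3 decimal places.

Midpoints: 44.5, 54.5, 64.5, 74.5, 84.5
n = 103, Σfm = 6343.5, mean = 61.5874
Σfm² = 406405.75
Σf(m − x̄)² = Σfm² − (Σfm)²/n = 406405.75 − 6343.5²/103 = 15726.2136
Population variance = 15726.2136 / 103 = 152.6817

152.682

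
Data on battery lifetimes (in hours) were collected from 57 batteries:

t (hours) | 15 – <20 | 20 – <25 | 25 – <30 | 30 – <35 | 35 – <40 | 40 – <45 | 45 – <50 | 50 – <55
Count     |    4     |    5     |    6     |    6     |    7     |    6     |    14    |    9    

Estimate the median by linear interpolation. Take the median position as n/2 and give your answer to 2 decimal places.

40.42

Cumulative frequencies: 4, 9, 15, 21, 28, 34, 48, 57
n = 57; position = n/2 = 28.5.
This falls in the class 40 – <45: L = 40, F = 28, f = 6, h = 5.
Median ≈ 40 + ((28.5 − 28) / 6) × 5 = 40.4167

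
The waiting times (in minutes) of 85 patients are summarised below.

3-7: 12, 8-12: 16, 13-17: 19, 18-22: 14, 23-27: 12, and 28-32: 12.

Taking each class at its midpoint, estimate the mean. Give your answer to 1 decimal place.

17.0

Midpoints: 5, 10, 15, 20, 25, 30
Σfm = 12×5 + 16×10 + 19×15 + 14×20 + 12×25 + 12×30 = 1445
n = Σf = 85
Mean = 1445 / 85 = 17.0000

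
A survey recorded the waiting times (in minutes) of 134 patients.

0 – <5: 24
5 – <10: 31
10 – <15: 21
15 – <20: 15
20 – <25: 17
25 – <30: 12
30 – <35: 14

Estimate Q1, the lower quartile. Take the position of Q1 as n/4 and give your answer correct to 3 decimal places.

6.532

Cumulative frequencies: 24, 55, 76, 91, 108, 120, 134
n = 134; position = n/4 = 33.5.
This falls in the class 5 – <10: L = 5, F = 24, f = 31, h = 5.
Lower quartile ≈ 5 + ((33.5 − 24) / 31) × 5 = 6.5323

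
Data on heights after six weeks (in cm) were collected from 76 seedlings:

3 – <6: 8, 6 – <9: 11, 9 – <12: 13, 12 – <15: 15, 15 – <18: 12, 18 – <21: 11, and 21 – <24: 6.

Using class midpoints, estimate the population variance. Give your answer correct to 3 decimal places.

Midpoints: 4.5, 7.5, 10.5, 13.5, 16.5, 19.5, 22.5
n = 76, Σfm = 1005, mean = 13.2237
Σfm² = 15435
Σf(m − x̄)² = Σfm² − (Σfm)²/n = 15435 − 1005²/76 = 2145.1974
Population variance = 2145.1974 / 76 = 28.2263

28.226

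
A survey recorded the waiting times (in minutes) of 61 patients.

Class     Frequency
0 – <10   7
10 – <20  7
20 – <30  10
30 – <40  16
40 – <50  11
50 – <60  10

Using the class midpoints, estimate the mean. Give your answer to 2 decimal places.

Midpoints: 5, 15, 25, 35, 45, 55
Σfm = 7×5 + 7×15 + 10×25 + 16×35 + 11×45 + 10×55 = 1995
n = Σf = 61
Mean = 1995 / 61 = 32.7049

32.70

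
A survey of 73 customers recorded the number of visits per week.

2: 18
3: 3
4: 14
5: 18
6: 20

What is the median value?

Cumulative frequencies: 18, 21, 35, 53, 73
n = 73, so the median is the value in position (n+1)/2 = 37.
Position 37 falls at value 5.

5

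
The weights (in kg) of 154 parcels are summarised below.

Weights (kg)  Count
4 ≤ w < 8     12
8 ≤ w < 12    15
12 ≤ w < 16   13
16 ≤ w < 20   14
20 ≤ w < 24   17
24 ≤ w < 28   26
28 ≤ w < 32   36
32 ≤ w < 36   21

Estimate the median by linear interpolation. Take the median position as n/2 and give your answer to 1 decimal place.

24.9

Cumulative frequencies: 12, 27, 40, 54, 71, 97, 133, 154
n = 154; position = n/2 = 77.
This falls in the class 24 ≤ w < 28: L = 24, F = 71, f = 26, h = 4.
Median ≈ 24 + ((77 − 71) / 26) × 4 = 24.9231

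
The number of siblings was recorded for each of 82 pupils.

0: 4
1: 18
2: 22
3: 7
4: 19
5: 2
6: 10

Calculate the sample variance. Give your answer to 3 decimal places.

Values: 0, 1, 2, 3, 4, 5, 6
n = 82, Σfx = 229, mean = 2.7927
Σfx² = 883
Σf(x − x̄)² = Σfx² − (Σfx)²/n = 883 − 229²/82 = 243.4756
Sample variance = 243.4756 / 81 = 3.0059

3.006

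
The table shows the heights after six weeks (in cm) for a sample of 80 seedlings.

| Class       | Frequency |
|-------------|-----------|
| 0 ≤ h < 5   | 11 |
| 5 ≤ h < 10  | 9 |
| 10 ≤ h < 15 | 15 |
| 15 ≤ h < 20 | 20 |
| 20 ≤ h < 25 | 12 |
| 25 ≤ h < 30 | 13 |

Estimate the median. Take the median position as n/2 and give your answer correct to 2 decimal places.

Cumulative frequencies: 11, 20, 35, 55, 67, 80
n = 80; position = n/2 = 40.
This falls in the class 15 ≤ h < 20: L = 15, F = 35, f = 20, h = 5.
Median ≈ 15 + ((40 − 35) / 20) × 5 = 16.2500

16.25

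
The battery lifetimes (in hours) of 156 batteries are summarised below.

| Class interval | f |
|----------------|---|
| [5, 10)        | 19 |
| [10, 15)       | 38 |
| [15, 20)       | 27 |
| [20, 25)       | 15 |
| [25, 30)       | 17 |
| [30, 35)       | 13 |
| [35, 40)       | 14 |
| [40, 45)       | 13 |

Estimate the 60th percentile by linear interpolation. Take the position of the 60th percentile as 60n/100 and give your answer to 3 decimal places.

23.200

Cumulative frequencies: 19, 57, 84, 99, 116, 129, 143, 156
n = 156; position = 60n/100 = 93.6.
This falls in the class [20, 25): L = 20, F = 84, f = 15, h = 5.
60th percentile ≈ 20 + ((93.6 − 84) / 15) × 5 = 23.2000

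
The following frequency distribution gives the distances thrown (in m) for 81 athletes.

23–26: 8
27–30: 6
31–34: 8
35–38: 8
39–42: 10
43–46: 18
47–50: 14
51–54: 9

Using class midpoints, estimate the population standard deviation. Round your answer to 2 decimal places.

8.63

Midpoints: 24.5, 28.5, 32.5, 36.5, 40.5, 44.5, 48.5, 52.5
n = 81, Σfm = 3276.5, mean = 40.4506
Σfm² = 138568.25
Σf(m − x̄)² = Σfm² − (Σfm)²/n = 138568.25 − 3276.5²/81 = 6031.8025
Population variance = 6031.8025 / 81 = 74.4667
Standard deviation = √74.4667 = 8.6294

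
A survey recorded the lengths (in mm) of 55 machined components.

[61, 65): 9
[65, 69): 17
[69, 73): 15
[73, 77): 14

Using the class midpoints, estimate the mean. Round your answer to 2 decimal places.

69.47

Midpoints: 63, 67, 71, 75
Σfm = 9×63 + 17×67 + 15×71 + 14×75 = 3821
n = Σf = 55
Mean = 3821 / 55 = 69.4727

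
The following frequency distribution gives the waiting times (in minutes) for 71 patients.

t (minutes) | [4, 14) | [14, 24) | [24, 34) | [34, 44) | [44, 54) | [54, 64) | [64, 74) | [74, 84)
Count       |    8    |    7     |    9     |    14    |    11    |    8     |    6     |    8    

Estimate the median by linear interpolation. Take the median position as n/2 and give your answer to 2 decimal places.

42.21

Cumulative frequencies: 8, 15, 24, 38, 49, 57, 63, 71
n = 71; position = n/2 = 35.5.
This falls in the class [34, 44): L = 34, F = 24, f = 14, h = 10.
Median ≈ 34 + ((35.5 − 24) / 14) × 10 = 42.2143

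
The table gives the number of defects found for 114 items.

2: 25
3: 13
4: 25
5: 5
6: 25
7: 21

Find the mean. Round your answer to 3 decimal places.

4.482

Values: 2, 3, 4, 5, 6, 7
Σfx = 25×2 + 13×3 + 25×4 + 5×5 + 25×6 + 21×7 = 511
n = Σf = 114
Mean = 511 / 114 = 4.4825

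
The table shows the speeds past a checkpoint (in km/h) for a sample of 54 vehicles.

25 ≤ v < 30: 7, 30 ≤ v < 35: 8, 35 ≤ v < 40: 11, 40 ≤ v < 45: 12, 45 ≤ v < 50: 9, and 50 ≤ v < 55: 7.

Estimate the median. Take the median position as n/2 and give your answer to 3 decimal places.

40.417

Cumulative frequencies: 7, 15, 26, 38, 47, 54
n = 54; position = n/2 = 27.
This falls in the class 40 ≤ v < 45: L = 40, F = 26, f = 12, h = 5.
Median ≈ 40 + ((27 − 26) / 12) × 5 = 40.4167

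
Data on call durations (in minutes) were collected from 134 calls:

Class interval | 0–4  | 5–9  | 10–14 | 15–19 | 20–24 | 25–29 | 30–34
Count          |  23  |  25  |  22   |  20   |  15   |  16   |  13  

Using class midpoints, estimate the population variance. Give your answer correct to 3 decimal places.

Midpoints: 2, 7, 12, 17, 22, 27, 32
n = 134, Σfm = 2003, mean = 14.9478
Σfm² = 42501
Σf(m − x̄)² = Σfm² − (Σfm)²/n = 42501 − 2003²/134 = 12560.6343
Population variance = 12560.6343 / 134 = 93.7361

93.736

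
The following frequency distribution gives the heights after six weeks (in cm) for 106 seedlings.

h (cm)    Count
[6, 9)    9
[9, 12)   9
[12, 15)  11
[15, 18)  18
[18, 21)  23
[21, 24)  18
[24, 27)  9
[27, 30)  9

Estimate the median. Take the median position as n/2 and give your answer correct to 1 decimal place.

Cumulative frequencies: 9, 18, 29, 47, 70, 88, 97, 106
n = 106; position = n/2 = 53.
This falls in the class [18, 21): L = 18, F = 47, f = 23, h = 3.
Median ≈ 18 + ((53 − 47) / 23) × 3 = 18.7826

18.8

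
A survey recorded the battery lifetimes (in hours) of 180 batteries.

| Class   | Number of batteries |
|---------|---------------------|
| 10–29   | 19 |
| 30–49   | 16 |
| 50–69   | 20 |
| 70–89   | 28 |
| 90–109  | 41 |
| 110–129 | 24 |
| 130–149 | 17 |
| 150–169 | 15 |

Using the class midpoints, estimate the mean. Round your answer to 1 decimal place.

89.6

Midpoints: 19.5, 39.5, 59.5, 79.5, 99.5, 119.5, 139.5, 159.5
Σfm = 19×19.5 + 16×39.5 + 20×59.5 + 28×79.5 + 41×99.5 + 24×119.5 + 17×139.5 + 15×159.5 = 16130
n = Σf = 180
Mean = 16130 / 180 = 89.6111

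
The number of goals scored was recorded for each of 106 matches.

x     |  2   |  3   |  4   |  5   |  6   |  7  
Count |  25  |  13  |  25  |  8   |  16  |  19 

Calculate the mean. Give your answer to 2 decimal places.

Values: 2, 3, 4, 5, 6, 7
Σfx = 25×2 + 13×3 + 25×4 + 8×5 + 16×6 + 19×7 = 458
n = Σf = 106
Mean = 458 / 106 = 4.3208

4.32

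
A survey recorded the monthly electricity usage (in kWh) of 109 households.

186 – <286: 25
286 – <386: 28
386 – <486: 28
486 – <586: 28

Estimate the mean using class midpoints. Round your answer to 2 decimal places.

390.13

Midpoints: 236, 336, 436, 536
Σfm = 25×236 + 28×336 + 28×436 + 28×536 = 42524
n = Σf = 109
Mean = 42524 / 109 = 390.1284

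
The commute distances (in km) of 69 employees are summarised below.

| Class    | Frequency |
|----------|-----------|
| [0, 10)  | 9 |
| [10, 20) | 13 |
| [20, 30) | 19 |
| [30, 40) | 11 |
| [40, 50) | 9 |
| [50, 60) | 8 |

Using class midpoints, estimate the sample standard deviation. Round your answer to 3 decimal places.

Midpoints: 5, 15, 25, 35, 45, 55
n = 69, Σfm = 1945, mean = 28.1884
Σfm² = 70925
Σf(m − x̄)² = Σfm² − (Σfm)²/n = 70925 − 1945²/69 = 16098.5507
Sample variance = 16098.5507 / 68 = 236.7434
Standard deviation = √236.7434 = 15.3865

15.386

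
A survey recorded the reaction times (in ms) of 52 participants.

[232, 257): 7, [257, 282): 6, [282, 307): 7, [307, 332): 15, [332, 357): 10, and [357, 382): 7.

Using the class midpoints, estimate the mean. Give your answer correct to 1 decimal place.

Midpoints: 244.5, 269.5, 294.5, 319.5, 344.5, 369.5
Σfm = 7×244.5 + 6×269.5 + 7×294.5 + 15×319.5 + 10×344.5 + 7×369.5 = 16214
n = Σf = 52
Mean = 16214 / 52 = 311.8077

311.8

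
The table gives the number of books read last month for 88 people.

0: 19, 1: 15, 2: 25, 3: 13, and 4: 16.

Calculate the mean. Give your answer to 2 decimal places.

Values: 0, 1, 2, 3, 4
Σfx = 19×0 + 15×1 + 25×2 + 13×3 + 16×4 = 168
n = Σf = 88
Mean = 168 / 88 = 1.9091

1.91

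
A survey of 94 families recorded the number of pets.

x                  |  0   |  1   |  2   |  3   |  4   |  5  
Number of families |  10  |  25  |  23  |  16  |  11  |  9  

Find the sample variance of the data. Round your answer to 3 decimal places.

Values: 0, 1, 2, 3, 4, 5
n = 94, Σfx = 208, mean = 2.2128
Σfx² = 662
Σf(x − x̄)² = Σfx² − (Σfx)²/n = 662 − 208²/94 = 201.7447
Sample variance = 201.7447 / 93 = 2.1693

2.169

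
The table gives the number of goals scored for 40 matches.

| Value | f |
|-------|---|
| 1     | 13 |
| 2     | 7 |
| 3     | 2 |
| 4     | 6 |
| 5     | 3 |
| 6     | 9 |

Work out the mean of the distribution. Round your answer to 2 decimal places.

3.15

Values: 1, 2, 3, 4, 5, 6
Σfx = 13×1 + 7×2 + 2×3 + 6×4 + 3×5 + 9×6 = 126
n = Σf = 40
Mean = 126 / 40 = 3.1500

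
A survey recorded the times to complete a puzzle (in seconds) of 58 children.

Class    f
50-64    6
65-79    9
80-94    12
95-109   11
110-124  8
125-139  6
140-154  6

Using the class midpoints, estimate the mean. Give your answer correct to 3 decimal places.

99.414

Midpoints: 57, 72, 87, 102, 117, 132, 147
Σfm = 6×57 + 9×72 + 12×87 + 11×102 + 8×117 + 6×132 + 6×147 = 5766
n = Σf = 58
Mean = 5766 / 58 = 99.4138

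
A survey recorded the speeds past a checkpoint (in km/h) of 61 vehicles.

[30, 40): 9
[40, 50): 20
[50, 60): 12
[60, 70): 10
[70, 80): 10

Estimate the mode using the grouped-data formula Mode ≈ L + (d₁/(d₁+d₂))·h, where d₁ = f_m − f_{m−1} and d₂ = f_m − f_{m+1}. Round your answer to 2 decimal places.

Modal class: [40, 50) (highest frequency 20).
d₁ = 20 − 9 = 11, d₂ = 20 − 12 = 8
Mode ≈ 40 + (11/(11+8)) × 10 = 40 + 5.7895 = 45.7895

45.79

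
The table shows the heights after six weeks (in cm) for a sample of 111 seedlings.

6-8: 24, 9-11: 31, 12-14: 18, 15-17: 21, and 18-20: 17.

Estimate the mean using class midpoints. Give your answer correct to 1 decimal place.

12.4

Midpoints: 7, 10, 13, 16, 19
Σfm = 24×7 + 31×10 + 18×13 + 21×16 + 17×19 = 1371
n = Σf = 111
Mean = 1371 / 111 = 12.3514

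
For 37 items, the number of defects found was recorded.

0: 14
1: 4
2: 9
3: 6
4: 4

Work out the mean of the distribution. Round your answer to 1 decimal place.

Values: 0, 1, 2, 3, 4
Σfx = 14×0 + 4×1 + 9×2 + 6×3 + 4×4 = 56
n = Σf = 37
Mean = 56 / 37 = 1.5135

1.5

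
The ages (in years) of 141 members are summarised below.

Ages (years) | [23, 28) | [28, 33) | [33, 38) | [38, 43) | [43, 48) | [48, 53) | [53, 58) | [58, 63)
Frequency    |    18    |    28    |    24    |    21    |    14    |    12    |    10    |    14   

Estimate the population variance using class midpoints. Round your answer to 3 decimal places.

119.378

Midpoints: 25.5, 30.5, 35.5, 40.5, 45.5, 50.5, 55.5, 60.5
n = 141, Σfm = 5660.5, mean = 40.1454
Σfm² = 244075.25
Σf(m − x̄)² = Σfm² − (Σfm)²/n = 244075.25 − 5660.5²/141 = 16832.2695
Population variance = 16832.2695 / 141 = 119.3778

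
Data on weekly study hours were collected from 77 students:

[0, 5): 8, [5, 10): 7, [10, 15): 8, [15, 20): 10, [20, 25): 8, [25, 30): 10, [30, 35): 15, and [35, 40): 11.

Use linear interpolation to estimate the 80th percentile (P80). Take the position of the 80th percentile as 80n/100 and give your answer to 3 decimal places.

33.533

Cumulative frequencies: 8, 15, 23, 33, 41, 51, 66, 77
n = 77; position = 80n/100 = 61.6.
This falls in the class [30, 35): L = 30, F = 51, f = 15, h = 5.
80th percentile ≈ 30 + ((61.6 − 51) / 15) × 5 = 33.5333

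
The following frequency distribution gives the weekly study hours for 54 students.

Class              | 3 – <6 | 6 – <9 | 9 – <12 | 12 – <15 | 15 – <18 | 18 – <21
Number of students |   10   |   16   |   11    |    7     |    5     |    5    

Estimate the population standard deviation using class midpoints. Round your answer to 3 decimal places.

Midpoints: 4.5, 7.5, 10.5, 13.5, 16.5, 19.5
n = 54, Σfm = 555, mean = 10.2778
Σfm² = 6853.5
Σf(m − x̄)² = Σfm² − (Σfm)²/n = 6853.5 − 555²/54 = 1149.3333
Population variance = 1149.3333 / 54 = 21.2840
Standard deviation = √21.2840 = 4.6135

4.613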